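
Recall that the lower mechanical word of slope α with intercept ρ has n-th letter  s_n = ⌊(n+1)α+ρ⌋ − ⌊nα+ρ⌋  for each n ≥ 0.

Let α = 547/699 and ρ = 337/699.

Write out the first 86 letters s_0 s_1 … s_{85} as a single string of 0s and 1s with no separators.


n=0: ⌊(1·547+337)/699⌋ − ⌊(0·547+337)/699⌋ = ⌊884/699⌋ − ⌊337/699⌋ = 1 − 0 = 1
n=1: ⌊(2·547+337)/699⌋ − ⌊(1·547+337)/699⌋ = ⌊1431/699⌋ − ⌊884/699⌋ = 2 − 1 = 1
n=2: ⌊(3·547+337)/699⌋ − ⌊(2·547+337)/699⌋ = ⌊1978/699⌋ − ⌊1431/699⌋ = 2 − 2 = 0
n=3: ⌊(4·547+337)/699⌋ − ⌊(3·547+337)/699⌋ = ⌊2525/699⌋ − ⌊1978/699⌋ = 3 − 2 = 1
n=4: ⌊(5·547+337)/699⌋ − ⌊(4·547+337)/699⌋ = ⌊3072/699⌋ − ⌊2525/699⌋ = 4 − 3 = 1
n=5: ⌊(6·547+337)/699⌋ − ⌊(5·547+337)/699⌋ = ⌊3619/699⌋ − ⌊3072/699⌋ = 5 − 4 = 1
n=6: ⌊(7·547+337)/699⌋ − ⌊(6·547+337)/699⌋ = ⌊4166/699⌋ − ⌊3619/699⌋ = 5 − 5 = 0
n=7: ⌊(8·547+337)/699⌋ − ⌊(7·547+337)/699⌋ = ⌊4713/699⌋ − ⌊4166/699⌋ = 6 − 5 = 1
n=8: ⌊(9·547+337)/699⌋ − ⌊(8·547+337)/699⌋ = ⌊5260/699⌋ − ⌊4713/699⌋ = 7 − 6 = 1
n=9: ⌊(10·547+337)/699⌋ − ⌊(9·547+337)/699⌋ = ⌊5807/699⌋ − ⌊5260/699⌋ = 8 − 7 = 1
n=10: ⌊(11·547+337)/699⌋ − ⌊(10·547+337)/699⌋ = ⌊6354/699⌋ − ⌊5807/699⌋ = 9 − 8 = 1
n=11: ⌊(12·547+337)/699⌋ − ⌊(11·547+337)/699⌋ = ⌊6901/699⌋ − ⌊6354/699⌋ = 9 − 9 = 0
n=12: ⌊(13·547+337)/699⌋ − ⌊(12·547+337)/699⌋ = ⌊7448/699⌋ − ⌊6901/699⌋ = 10 − 9 = 1
n=13: ⌊(14·547+337)/699⌋ − ⌊(13·547+337)/699⌋ = ⌊7995/699⌋ − ⌊7448/699⌋ = 11 − 10 = 1
n=14: ⌊(15·547+337)/699⌋ − ⌊(14·547+337)/699⌋ = ⌊8542/699⌋ − ⌊7995/699⌋ = 12 − 11 = 1
n=15: ⌊(16·547+337)/699⌋ − ⌊(15·547+337)/699⌋ = ⌊9089/699⌋ − ⌊8542/699⌋ = 13 − 12 = 1
n=16: ⌊(17·547+337)/699⌋ − ⌊(16·547+337)/699⌋ = ⌊9636/699⌋ − ⌊9089/699⌋ = 13 − 13 = 0
n=17: ⌊(18·547+337)/699⌋ − ⌊(17·547+337)/699⌋ = ⌊10183/699⌋ − ⌊9636/699⌋ = 14 − 13 = 1
n=18: ⌊(19·547+337)/699⌋ − ⌊(18·547+337)/699⌋ = ⌊10730/699⌋ − ⌊10183/699⌋ = 15 − 14 = 1
n=19: ⌊(20·547+337)/699⌋ − ⌊(19·547+337)/699⌋ = ⌊11277/699⌋ − ⌊10730/699⌋ = 16 − 15 = 1
n=20: ⌊(21·547+337)/699⌋ − ⌊(20·547+337)/699⌋ = ⌊11824/699⌋ − ⌊11277/699⌋ = 16 − 16 = 0
n=21: ⌊(22·547+337)/699⌋ − ⌊(21·547+337)/699⌋ = ⌊12371/699⌋ − ⌊11824/699⌋ = 17 − 16 = 1
n=22: ⌊(23·547+337)/699⌋ − ⌊(22·547+337)/699⌋ = ⌊12918/699⌋ − ⌊12371/699⌋ = 18 − 17 = 1
n=23: ⌊(24·547+337)/699⌋ − ⌊(23·547+337)/699⌋ = ⌊13465/699⌋ − ⌊12918/699⌋ = 19 − 18 = 1
n=24: ⌊(25·547+337)/699⌋ − ⌊(24·547+337)/699⌋ = ⌊14012/699⌋ − ⌊13465/699⌋ = 20 − 19 = 1
n=25: ⌊(26·547+337)/699⌋ − ⌊(25·547+337)/699⌋ = ⌊14559/699⌋ − ⌊14012/699⌋ = 20 − 20 = 0
n=26: ⌊(27·547+337)/699⌋ − ⌊(26·547+337)/699⌋ = ⌊15106/699⌋ − ⌊14559/699⌋ = 21 − 20 = 1
n=27: ⌊(28·547+337)/699⌋ − ⌊(27·547+337)/699⌋ = ⌊15653/699⌋ − ⌊15106/699⌋ = 22 − 21 = 1
n=28: ⌊(29·547+337)/699⌋ − ⌊(28·547+337)/699⌋ = ⌊16200/699⌋ − ⌊15653/699⌋ = 23 − 22 = 1
n=29: ⌊(30·547+337)/699⌋ − ⌊(29·547+337)/699⌋ = ⌊16747/699⌋ − ⌊16200/699⌋ = 23 − 23 = 0
n=30: ⌊(31·547+337)/699⌋ − ⌊(30·547+337)/699⌋ = ⌊17294/699⌋ − ⌊16747/699⌋ = 24 − 23 = 1
n=31: ⌊(32·547+337)/699⌋ − ⌊(31·547+337)/699⌋ = ⌊17841/699⌋ − ⌊17294/699⌋ = 25 − 24 = 1
n=32: ⌊(33·547+337)/699⌋ − ⌊(32·547+337)/699⌋ = ⌊18388/699⌋ − ⌊17841/699⌋ = 26 − 25 = 1
n=33: ⌊(34·547+337)/699⌋ − ⌊(33·547+337)/699⌋ = ⌊18935/699⌋ − ⌊18388/699⌋ = 27 − 26 = 1
n=34: ⌊(35·547+337)/699⌋ − ⌊(34·547+337)/699⌋ = ⌊19482/699⌋ − ⌊18935/699⌋ = 27 − 27 = 0
n=35: ⌊(36·547+337)/699⌋ − ⌊(35·547+337)/699⌋ = ⌊20029/699⌋ − ⌊19482/699⌋ = 28 − 27 = 1
n=36: ⌊(37·547+337)/699⌋ − ⌊(36·547+337)/699⌋ = ⌊20576/699⌋ − ⌊20029/699⌋ = 29 − 28 = 1
n=37: ⌊(38·547+337)/699⌋ − ⌊(37·547+337)/699⌋ = ⌊21123/699⌋ − ⌊20576/699⌋ = 30 − 29 = 1
n=38: ⌊(39·547+337)/699⌋ − ⌊(38·547+337)/699⌋ = ⌊21670/699⌋ − ⌊21123/699⌋ = 31 − 30 = 1
n=39: ⌊(40·547+337)/699⌋ − ⌊(39·547+337)/699⌋ = ⌊22217/699⌋ − ⌊21670/699⌋ = 31 − 31 = 0
n=40: ⌊(41·547+337)/699⌋ − ⌊(40·547+337)/699⌋ = ⌊22764/699⌋ − ⌊22217/699⌋ = 32 − 31 = 1
n=41: ⌊(42·547+337)/699⌋ − ⌊(41·547+337)/699⌋ = ⌊23311/699⌋ − ⌊22764/699⌋ = 33 − 32 = 1
n=42: ⌊(43·547+337)/699⌋ − ⌊(42·547+337)/699⌋ = ⌊23858/699⌋ − ⌊23311/699⌋ = 34 − 33 = 1
n=43: ⌊(44·547+337)/699⌋ − ⌊(43·547+337)/699⌋ = ⌊24405/699⌋ − ⌊23858/699⌋ = 34 − 34 = 0
n=44: ⌊(45·547+337)/699⌋ − ⌊(44·547+337)/699⌋ = ⌊24952/699⌋ − ⌊24405/699⌋ = 35 − 34 = 1
n=45: ⌊(46·547+337)/699⌋ − ⌊(45·547+337)/699⌋ = ⌊25499/699⌋ − ⌊24952/699⌋ = 36 − 35 = 1
n=46: ⌊(47·547+337)/699⌋ − ⌊(46·547+337)/699⌋ = ⌊26046/699⌋ − ⌊25499/699⌋ = 37 − 36 = 1
n=47: ⌊(48·547+337)/699⌋ − ⌊(47·547+337)/699⌋ = ⌊26593/699⌋ − ⌊26046/699⌋ = 38 − 37 = 1
n=48: ⌊(49·547+337)/699⌋ − ⌊(48·547+337)/699⌋ = ⌊27140/699⌋ − ⌊26593/699⌋ = 38 − 38 = 0
n=49: ⌊(50·547+337)/699⌋ − ⌊(49·547+337)/699⌋ = ⌊27687/699⌋ − ⌊27140/699⌋ = 39 − 38 = 1
n=50: ⌊(51·547+337)/699⌋ − ⌊(50·547+337)/699⌋ = ⌊28234/699⌋ − ⌊27687/699⌋ = 40 − 39 = 1
n=51: ⌊(52·547+337)/699⌋ − ⌊(51·547+337)/699⌋ = ⌊28781/699⌋ − ⌊28234/699⌋ = 41 − 40 = 1
n=52: ⌊(53·547+337)/699⌋ − ⌊(52·547+337)/699⌋ = ⌊29328/699⌋ − ⌊28781/699⌋ = 41 − 41 = 0
n=53: ⌊(54·547+337)/699⌋ − ⌊(53·547+337)/699⌋ = ⌊29875/699⌋ − ⌊29328/699⌋ = 42 − 41 = 1
n=54: ⌊(55·547+337)/699⌋ − ⌊(54·547+337)/699⌋ = ⌊30422/699⌋ − ⌊29875/699⌋ = 43 − 42 = 1
n=55: ⌊(56·547+337)/699⌋ − ⌊(55·547+337)/699⌋ = ⌊30969/699⌋ − ⌊30422/699⌋ = 44 − 43 = 1
n=56: ⌊(57·547+337)/699⌋ − ⌊(56·547+337)/699⌋ = ⌊31516/699⌋ − ⌊30969/699⌋ = 45 − 44 = 1
n=57: ⌊(58·547+337)/699⌋ − ⌊(57·547+337)/699⌋ = ⌊32063/699⌋ − ⌊31516/699⌋ = 45 − 45 = 0
n=58: ⌊(59·547+337)/699⌋ − ⌊(58·547+337)/699⌋ = ⌊32610/699⌋ − ⌊32063/699⌋ = 46 − 45 = 1
n=59: ⌊(60·547+337)/699⌋ − ⌊(59·547+337)/699⌋ = ⌊33157/699⌋ − ⌊32610/699⌋ = 47 − 46 = 1
n=60: ⌊(61·547+337)/699⌋ − ⌊(60·547+337)/699⌋ = ⌊33704/699⌋ − ⌊33157/699⌋ = 48 − 47 = 1
n=61: ⌊(62·547+337)/699⌋ − ⌊(61·547+337)/699⌋ = ⌊34251/699⌋ − ⌊33704/699⌋ = 49 − 48 = 1
n=62: ⌊(63·547+337)/699⌋ − ⌊(62·547+337)/699⌋ = ⌊34798/699⌋ − ⌊34251/699⌋ = 49 − 49 = 0
n=63: ⌊(64·547+337)/699⌋ − ⌊(63·547+337)/699⌋ = ⌊35345/699⌋ − ⌊34798/699⌋ = 50 − 49 = 1
n=64: ⌊(65·547+337)/699⌋ − ⌊(64·547+337)/699⌋ = ⌊35892/699⌋ − ⌊35345/699⌋ = 51 − 50 = 1
n=65: ⌊(66·547+337)/699⌋ − ⌊(65·547+337)/699⌋ = ⌊36439/699⌋ − ⌊35892/699⌋ = 52 − 51 = 1
n=66: ⌊(67·547+337)/699⌋ − ⌊(66·547+337)/699⌋ = ⌊36986/699⌋ − ⌊36439/699⌋ = 52 − 52 = 0
n=67: ⌊(68·547+337)/699⌋ − ⌊(67·547+337)/699⌋ = ⌊37533/699⌋ − ⌊36986/699⌋ = 53 − 52 = 1
n=68: ⌊(69·547+337)/699⌋ − ⌊(68·547+337)/699⌋ = ⌊38080/699⌋ − ⌊37533/699⌋ = 54 − 53 = 1
n=69: ⌊(70·547+337)/699⌋ − ⌊(69·547+337)/699⌋ = ⌊38627/699⌋ − ⌊38080/699⌋ = 55 − 54 = 1
n=70: ⌊(71·547+337)/699⌋ − ⌊(70·547+337)/699⌋ = ⌊39174/699⌋ − ⌊38627/699⌋ = 56 − 55 = 1
n=71: ⌊(72·547+337)/699⌋ − ⌊(71·547+337)/699⌋ = ⌊39721/699⌋ − ⌊39174/699⌋ = 56 − 56 = 0
n=72: ⌊(73·547+337)/699⌋ − ⌊(72·547+337)/699⌋ = ⌊40268/699⌋ − ⌊39721/699⌋ = 57 − 56 = 1
n=73: ⌊(74·547+337)/699⌋ − ⌊(73·547+337)/699⌋ = ⌊40815/699⌋ − ⌊40268/699⌋ = 58 − 57 = 1
n=74: ⌊(75·547+337)/699⌋ − ⌊(74·547+337)/699⌋ = ⌊41362/699⌋ − ⌊40815/699⌋ = 59 − 58 = 1
n=75: ⌊(76·547+337)/699⌋ − ⌊(75·547+337)/699⌋ = ⌊41909/699⌋ − ⌊41362/699⌋ = 59 − 59 = 0
n=76: ⌊(77·547+337)/699⌋ − ⌊(76·547+337)/699⌋ = ⌊42456/699⌋ − ⌊41909/699⌋ = 60 − 59 = 1
n=77: ⌊(78·547+337)/699⌋ − ⌊(77·547+337)/699⌋ = ⌊43003/699⌋ − ⌊42456/699⌋ = 61 − 60 = 1
n=78: ⌊(79·547+337)/699⌋ − ⌊(78·547+337)/699⌋ = ⌊43550/699⌋ − ⌊43003/699⌋ = 62 − 61 = 1
n=79: ⌊(80·547+337)/699⌋ − ⌊(79·547+337)/699⌋ = ⌊44097/699⌋ − ⌊43550/699⌋ = 63 − 62 = 1
n=80: ⌊(81·547+337)/699⌋ − ⌊(80·547+337)/699⌋ = ⌊44644/699⌋ − ⌊44097/699⌋ = 63 − 63 = 0
n=81: ⌊(82·547+337)/699⌋ − ⌊(81·547+337)/699⌋ = ⌊45191/699⌋ − ⌊44644/699⌋ = 64 − 63 = 1
n=82: ⌊(83·547+337)/699⌋ − ⌊(82·547+337)/699⌋ = ⌊45738/699⌋ − ⌊45191/699⌋ = 65 − 64 = 1
n=83: ⌊(84·547+337)/699⌋ − ⌊(83·547+337)/699⌋ = ⌊46285/699⌋ − ⌊45738/699⌋ = 66 − 65 = 1
n=84: ⌊(85·547+337)/699⌋ − ⌊(84·547+337)/699⌋ = ⌊46832/699⌋ − ⌊46285/699⌋ = 66 − 66 = 0
n=85: ⌊(86·547+337)/699⌋ − ⌊(85·547+337)/699⌋ = ⌊47379/699⌋ − ⌊46832/699⌋ = 67 − 66 = 1

11011101111011110111011110111011110111101110111101110111101111011101111011101111011101


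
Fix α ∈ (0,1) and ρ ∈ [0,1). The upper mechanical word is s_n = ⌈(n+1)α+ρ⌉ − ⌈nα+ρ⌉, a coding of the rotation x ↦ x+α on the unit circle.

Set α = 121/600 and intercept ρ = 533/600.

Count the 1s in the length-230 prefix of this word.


47

#1s = Σ_{n=0}^{229} s_n = Σ_{n=0}^{229} (⌈(n+1)α+ρ⌉ − ⌈nα+ρ⌉)
the sum telescopes: every ⌈nα+ρ⌉ with 0 < n < 230 appears once with + and once with −, leaving ⌈230α+ρ⌉ − ⌈0·α+ρ⌉
230α + ρ = (230·121 + 533) / 600 = 28363/600
ρ = 533/600
⌈28363/600⌉ = 48,  ⌈533/600⌉ = 1
#1s = 48 − 1 = 47


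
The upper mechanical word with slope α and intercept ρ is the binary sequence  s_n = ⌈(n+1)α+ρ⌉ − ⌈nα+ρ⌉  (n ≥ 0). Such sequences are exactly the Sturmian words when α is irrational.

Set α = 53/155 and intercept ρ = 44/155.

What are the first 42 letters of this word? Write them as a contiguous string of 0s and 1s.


001001010010010010010010010010010010010010

n=0: ⌈(1·53+44)/155⌉ − ⌈(0·53+44)/155⌉ = ⌈97/155⌉ − ⌈44/155⌉ = 1 − 1 = 0
n=1: ⌈(2·53+44)/155⌉ − ⌈(1·53+44)/155⌉ = ⌈150/155⌉ − ⌈97/155⌉ = 1 − 1 = 0
n=2: ⌈(3·53+44)/155⌉ − ⌈(2·53+44)/155⌉ = ⌈203/155⌉ − ⌈150/155⌉ = 2 − 1 = 1
n=3: ⌈(4·53+44)/155⌉ − ⌈(3·53+44)/155⌉ = ⌈256/155⌉ − ⌈203/155⌉ = 2 − 2 = 0
n=4: ⌈(5·53+44)/155⌉ − ⌈(4·53+44)/155⌉ = ⌈309/155⌉ − ⌈256/155⌉ = 2 − 2 = 0
n=5: ⌈(6·53+44)/155⌉ − ⌈(5·53+44)/155⌉ = ⌈362/155⌉ − ⌈309/155⌉ = 3 − 2 = 1
n=6: ⌈(7·53+44)/155⌉ − ⌈(6·53+44)/155⌉ = ⌈415/155⌉ − ⌈362/155⌉ = 3 − 3 = 0
n=7: ⌈(8·53+44)/155⌉ − ⌈(7·53+44)/155⌉ = ⌈468/155⌉ − ⌈415/155⌉ = 4 − 3 = 1
n=8: ⌈(9·53+44)/155⌉ − ⌈(8·53+44)/155⌉ = ⌈521/155⌉ − ⌈468/155⌉ = 4 − 4 = 0
n=9: ⌈(10·53+44)/155⌉ − ⌈(9·53+44)/155⌉ = ⌈574/155⌉ − ⌈521/155⌉ = 4 − 4 = 0
n=10: ⌈(11·53+44)/155⌉ − ⌈(10·53+44)/155⌉ = ⌈627/155⌉ − ⌈574/155⌉ = 5 − 4 = 1
n=11: ⌈(12·53+44)/155⌉ − ⌈(11·53+44)/155⌉ = ⌈680/155⌉ − ⌈627/155⌉ = 5 − 5 = 0
n=12: ⌈(13·53+44)/155⌉ − ⌈(12·53+44)/155⌉ = ⌈733/155⌉ − ⌈680/155⌉ = 5 − 5 = 0
n=13: ⌈(14·53+44)/155⌉ − ⌈(13·53+44)/155⌉ = ⌈786/155⌉ − ⌈733/155⌉ = 6 − 5 = 1
n=14: ⌈(15·53+44)/155⌉ − ⌈(14·53+44)/155⌉ = ⌈839/155⌉ − ⌈786/155⌉ = 6 − 6 = 0
n=15: ⌈(16·53+44)/155⌉ − ⌈(15·53+44)/155⌉ = ⌈892/155⌉ − ⌈839/155⌉ = 6 − 6 = 0
n=16: ⌈(17·53+44)/155⌉ − ⌈(16·53+44)/155⌉ = ⌈945/155⌉ − ⌈892/155⌉ = 7 − 6 = 1
n=17: ⌈(18·53+44)/155⌉ − ⌈(17·53+44)/155⌉ = ⌈998/155⌉ − ⌈945/155⌉ = 7 − 7 = 0
n=18: ⌈(19·53+44)/155⌉ − ⌈(18·53+44)/155⌉ = ⌈1051/155⌉ − ⌈998/155⌉ = 7 − 7 = 0
n=19: ⌈(20·53+44)/155⌉ − ⌈(19·53+44)/155⌉ = ⌈1104/155⌉ − ⌈1051/155⌉ = 8 − 7 = 1
n=20: ⌈(21·53+44)/155⌉ − ⌈(20·53+44)/155⌉ = ⌈1157/155⌉ − ⌈1104/155⌉ = 8 − 8 = 0
n=21: ⌈(22·53+44)/155⌉ − ⌈(21·53+44)/155⌉ = ⌈1210/155⌉ − ⌈1157/155⌉ = 8 − 8 = 0
n=22: ⌈(23·53+44)/155⌉ − ⌈(22·53+44)/155⌉ = ⌈1263/155⌉ − ⌈1210/155⌉ = 9 − 8 = 1
n=23: ⌈(24·53+44)/155⌉ − ⌈(23·53+44)/155⌉ = ⌈1316/155⌉ − ⌈1263/155⌉ = 9 − 9 = 0
n=24: ⌈(25·53+44)/155⌉ − ⌈(24·53+44)/155⌉ = ⌈1369/155⌉ − ⌈1316/155⌉ = 9 − 9 = 0
n=25: ⌈(26·53+44)/155⌉ − ⌈(25·53+44)/155⌉ = ⌈1422/155⌉ − ⌈1369/155⌉ = 10 − 9 = 1
n=26: ⌈(27·53+44)/155⌉ − ⌈(26·53+44)/155⌉ = ⌈1475/155⌉ − ⌈1422/155⌉ = 10 − 10 = 0
n=27: ⌈(28·53+44)/155⌉ − ⌈(27·53+44)/155⌉ = ⌈1528/155⌉ − ⌈1475/155⌉ = 10 − 10 = 0
n=28: ⌈(29·53+44)/155⌉ − ⌈(28·53+44)/155⌉ = ⌈1581/155⌉ − ⌈1528/155⌉ = 11 − 10 = 1
n=29: ⌈(30·53+44)/155⌉ − ⌈(29·53+44)/155⌉ = ⌈1634/155⌉ − ⌈1581/155⌉ = 11 − 11 = 0
n=30: ⌈(31·53+44)/155⌉ − ⌈(30·53+44)/155⌉ = ⌈1687/155⌉ − ⌈1634/155⌉ = 11 − 11 = 0
n=31: ⌈(32·53+44)/155⌉ − ⌈(31·53+44)/155⌉ = ⌈1740/155⌉ − ⌈1687/155⌉ = 12 − 11 = 1
n=32: ⌈(33·53+44)/155⌉ − ⌈(32·53+44)/155⌉ = ⌈1793/155⌉ − ⌈1740/155⌉ = 12 − 12 = 0
n=33: ⌈(34·53+44)/155⌉ − ⌈(33·53+44)/155⌉ = ⌈1846/155⌉ − ⌈1793/155⌉ = 12 − 12 = 0
n=34: ⌈(35·53+44)/155⌉ − ⌈(34·53+44)/155⌉ = ⌈1899/155⌉ − ⌈1846/155⌉ = 13 − 12 = 1
n=35: ⌈(36·53+44)/155⌉ − ⌈(35·53+44)/155⌉ = ⌈1952/155⌉ − ⌈1899/155⌉ = 13 − 13 = 0
n=36: ⌈(37·53+44)/155⌉ − ⌈(36·53+44)/155⌉ = ⌈2005/155⌉ − ⌈1952/155⌉ = 13 − 13 = 0
n=37: ⌈(38·53+44)/155⌉ − ⌈(37·53+44)/155⌉ = ⌈2058/155⌉ − ⌈2005/155⌉ = 14 − 13 = 1
n=38: ⌈(39·53+44)/155⌉ − ⌈(38·53+44)/155⌉ = ⌈2111/155⌉ − ⌈2058/155⌉ = 14 − 14 = 0
n=39: ⌈(40·53+44)/155⌉ − ⌈(39·53+44)/155⌉ = ⌈2164/155⌉ − ⌈2111/155⌉ = 14 − 14 = 0
n=40: ⌈(41·53+44)/155⌉ − ⌈(40·53+44)/155⌉ = ⌈2217/155⌉ − ⌈2164/155⌉ = 15 − 14 = 1
n=41: ⌈(42·53+44)/155⌉ − ⌈(41·53+44)/155⌉ = ⌈2270/155⌉ − ⌈2217/155⌉ = 15 − 15 = 0


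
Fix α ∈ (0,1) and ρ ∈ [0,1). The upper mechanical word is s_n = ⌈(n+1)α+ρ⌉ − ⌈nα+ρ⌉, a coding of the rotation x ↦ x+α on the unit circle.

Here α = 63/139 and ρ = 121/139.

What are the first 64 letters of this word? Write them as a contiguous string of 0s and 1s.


1010101001010101010010101010100101010100101010101001010101010010

n=0: ⌈(1·63+121)/139⌉ − ⌈(0·63+121)/139⌉ = ⌈184/139⌉ − ⌈121/139⌉ = 2 − 1 = 1
n=1: ⌈(2·63+121)/139⌉ − ⌈(1·63+121)/139⌉ = ⌈247/139⌉ − ⌈184/139⌉ = 2 − 2 = 0
n=2: ⌈(3·63+121)/139⌉ − ⌈(2·63+121)/139⌉ = ⌈310/139⌉ − ⌈247/139⌉ = 3 − 2 = 1
n=3: ⌈(4·63+121)/139⌉ − ⌈(3·63+121)/139⌉ = ⌈373/139⌉ − ⌈310/139⌉ = 3 − 3 = 0
n=4: ⌈(5·63+121)/139⌉ − ⌈(4·63+121)/139⌉ = ⌈436/139⌉ − ⌈373/139⌉ = 4 − 3 = 1
n=5: ⌈(6·63+121)/139⌉ − ⌈(5·63+121)/139⌉ = ⌈499/139⌉ − ⌈436/139⌉ = 4 − 4 = 0
n=6: ⌈(7·63+121)/139⌉ − ⌈(6·63+121)/139⌉ = ⌈562/139⌉ − ⌈499/139⌉ = 5 − 4 = 1
n=7: ⌈(8·63+121)/139⌉ − ⌈(7·63+121)/139⌉ = ⌈625/139⌉ − ⌈562/139⌉ = 5 − 5 = 0
n=8: ⌈(9·63+121)/139⌉ − ⌈(8·63+121)/139⌉ = ⌈688/139⌉ − ⌈625/139⌉ = 5 − 5 = 0
n=9: ⌈(10·63+121)/139⌉ − ⌈(9·63+121)/139⌉ = ⌈751/139⌉ − ⌈688/139⌉ = 6 − 5 = 1
n=10: ⌈(11·63+121)/139⌉ − ⌈(10·63+121)/139⌉ = ⌈814/139⌉ − ⌈751/139⌉ = 6 − 6 = 0
n=11: ⌈(12·63+121)/139⌉ − ⌈(11·63+121)/139⌉ = ⌈877/139⌉ − ⌈814/139⌉ = 7 − 6 = 1
n=12: ⌈(13·63+121)/139⌉ − ⌈(12·63+121)/139⌉ = ⌈940/139⌉ − ⌈877/139⌉ = 7 − 7 = 0
n=13: ⌈(14·63+121)/139⌉ − ⌈(13·63+121)/139⌉ = ⌈1003/139⌉ − ⌈940/139⌉ = 8 − 7 = 1
n=14: ⌈(15·63+121)/139⌉ − ⌈(14·63+121)/139⌉ = ⌈1066/139⌉ − ⌈1003/139⌉ = 8 − 8 = 0
n=15: ⌈(16·63+121)/139⌉ − ⌈(15·63+121)/139⌉ = ⌈1129/139⌉ − ⌈1066/139⌉ = 9 − 8 = 1
n=16: ⌈(17·63+121)/139⌉ − ⌈(16·63+121)/139⌉ = ⌈1192/139⌉ − ⌈1129/139⌉ = 9 − 9 = 0
n=17: ⌈(18·63+121)/139⌉ − ⌈(17·63+121)/139⌉ = ⌈1255/139⌉ − ⌈1192/139⌉ = 10 − 9 = 1
n=18: ⌈(19·63+121)/139⌉ − ⌈(18·63+121)/139⌉ = ⌈1318/139⌉ − ⌈1255/139⌉ = 10 − 10 = 0
n=19: ⌈(20·63+121)/139⌉ − ⌈(19·63+121)/139⌉ = ⌈1381/139⌉ − ⌈1318/139⌉ = 10 − 10 = 0
n=20: ⌈(21·63+121)/139⌉ − ⌈(20·63+121)/139⌉ = ⌈1444/139⌉ − ⌈1381/139⌉ = 11 − 10 = 1
n=21: ⌈(22·63+121)/139⌉ − ⌈(21·63+121)/139⌉ = ⌈1507/139⌉ − ⌈1444/139⌉ = 11 − 11 = 0
n=22: ⌈(23·63+121)/139⌉ − ⌈(22·63+121)/139⌉ = ⌈1570/139⌉ − ⌈1507/139⌉ = 12 − 11 = 1
n=23: ⌈(24·63+121)/139⌉ − ⌈(23·63+121)/139⌉ = ⌈1633/139⌉ − ⌈1570/139⌉ = 12 − 12 = 0
n=24: ⌈(25·63+121)/139⌉ − ⌈(24·63+121)/139⌉ = ⌈1696/139⌉ − ⌈1633/139⌉ = 13 − 12 = 1
n=25: ⌈(26·63+121)/139⌉ − ⌈(25·63+121)/139⌉ = ⌈1759/139⌉ − ⌈1696/139⌉ = 13 − 13 = 0
n=26: ⌈(27·63+121)/139⌉ − ⌈(26·63+121)/139⌉ = ⌈1822/139⌉ − ⌈1759/139⌉ = 14 − 13 = 1
n=27: ⌈(28·63+121)/139⌉ − ⌈(27·63+121)/139⌉ = ⌈1885/139⌉ − ⌈1822/139⌉ = 14 − 14 = 0
n=28: ⌈(29·63+121)/139⌉ − ⌈(28·63+121)/139⌉ = ⌈1948/139⌉ − ⌈1885/139⌉ = 15 − 14 = 1
n=29: ⌈(30·63+121)/139⌉ − ⌈(29·63+121)/139⌉ = ⌈2011/139⌉ − ⌈1948/139⌉ = 15 − 15 = 0
n=30: ⌈(31·63+121)/139⌉ − ⌈(30·63+121)/139⌉ = ⌈2074/139⌉ − ⌈2011/139⌉ = 15 − 15 = 0
n=31: ⌈(32·63+121)/139⌉ − ⌈(31·63+121)/139⌉ = ⌈2137/139⌉ − ⌈2074/139⌉ = 16 − 15 = 1
n=32: ⌈(33·63+121)/139⌉ − ⌈(32·63+121)/139⌉ = ⌈2200/139⌉ − ⌈2137/139⌉ = 16 − 16 = 0
n=33: ⌈(34·63+121)/139⌉ − ⌈(33·63+121)/139⌉ = ⌈2263/139⌉ − ⌈2200/139⌉ = 17 − 16 = 1
n=34: ⌈(35·63+121)/139⌉ − ⌈(34·63+121)/139⌉ = ⌈2326/139⌉ − ⌈2263/139⌉ = 17 − 17 = 0
n=35: ⌈(36·63+121)/139⌉ − ⌈(35·63+121)/139⌉ = ⌈2389/139⌉ − ⌈2326/139⌉ = 18 − 17 = 1
n=36: ⌈(37·63+121)/139⌉ − ⌈(36·63+121)/139⌉ = ⌈2452/139⌉ − ⌈2389/139⌉ = 18 − 18 = 0
n=37: ⌈(38·63+121)/139⌉ − ⌈(37·63+121)/139⌉ = ⌈2515/139⌉ − ⌈2452/139⌉ = 19 − 18 = 1
n=38: ⌈(39·63+121)/139⌉ − ⌈(38·63+121)/139⌉ = ⌈2578/139⌉ − ⌈2515/139⌉ = 19 − 19 = 0
n=39: ⌈(40·63+121)/139⌉ − ⌈(39·63+121)/139⌉ = ⌈2641/139⌉ − ⌈2578/139⌉ = 19 − 19 = 0
n=40: ⌈(41·63+121)/139⌉ − ⌈(40·63+121)/139⌉ = ⌈2704/139⌉ − ⌈2641/139⌉ = 20 − 19 = 1
n=41: ⌈(42·63+121)/139⌉ − ⌈(41·63+121)/139⌉ = ⌈2767/139⌉ − ⌈2704/139⌉ = 20 − 20 = 0
n=42: ⌈(43·63+121)/139⌉ − ⌈(42·63+121)/139⌉ = ⌈2830/139⌉ − ⌈2767/139⌉ = 21 − 20 = 1
n=43: ⌈(44·63+121)/139⌉ − ⌈(43·63+121)/139⌉ = ⌈2893/139⌉ − ⌈2830/139⌉ = 21 − 21 = 0
n=44: ⌈(45·63+121)/139⌉ − ⌈(44·63+121)/139⌉ = ⌈2956/139⌉ − ⌈2893/139⌉ = 22 − 21 = 1
n=45: ⌈(46·63+121)/139⌉ − ⌈(45·63+121)/139⌉ = ⌈3019/139⌉ − ⌈2956/139⌉ = 22 − 22 = 0
n=46: ⌈(47·63+121)/139⌉ − ⌈(46·63+121)/139⌉ = ⌈3082/139⌉ − ⌈3019/139⌉ = 23 − 22 = 1
n=47: ⌈(48·63+121)/139⌉ − ⌈(47·63+121)/139⌉ = ⌈3145/139⌉ − ⌈3082/139⌉ = 23 − 23 = 0
n=48: ⌈(49·63+121)/139⌉ − ⌈(48·63+121)/139⌉ = ⌈3208/139⌉ − ⌈3145/139⌉ = 24 − 23 = 1
n=49: ⌈(50·63+121)/139⌉ − ⌈(49·63+121)/139⌉ = ⌈3271/139⌉ − ⌈3208/139⌉ = 24 − 24 = 0
n=50: ⌈(51·63+121)/139⌉ − ⌈(50·63+121)/139⌉ = ⌈3334/139⌉ − ⌈3271/139⌉ = 24 − 24 = 0
n=51: ⌈(52·63+121)/139⌉ − ⌈(51·63+121)/139⌉ = ⌈3397/139⌉ − ⌈3334/139⌉ = 25 − 24 = 1
n=52: ⌈(53·63+121)/139⌉ − ⌈(52·63+121)/139⌉ = ⌈3460/139⌉ − ⌈3397/139⌉ = 25 − 25 = 0
n=53: ⌈(54·63+121)/139⌉ − ⌈(53·63+121)/139⌉ = ⌈3523/139⌉ − ⌈3460/139⌉ = 26 − 25 = 1
n=54: ⌈(55·63+121)/139⌉ − ⌈(54·63+121)/139⌉ = ⌈3586/139⌉ − ⌈3523/139⌉ = 26 − 26 = 0
n=55: ⌈(56·63+121)/139⌉ − ⌈(55·63+121)/139⌉ = ⌈3649/139⌉ − ⌈3586/139⌉ = 27 − 26 = 1
n=56: ⌈(57·63+121)/139⌉ − ⌈(56·63+121)/139⌉ = ⌈3712/139⌉ − ⌈3649/139⌉ = 27 − 27 = 0
n=57: ⌈(58·63+121)/139⌉ − ⌈(57·63+121)/139⌉ = ⌈3775/139⌉ − ⌈3712/139⌉ = 28 − 27 = 1
n=58: ⌈(59·63+121)/139⌉ − ⌈(58·63+121)/139⌉ = ⌈3838/139⌉ − ⌈3775/139⌉ = 28 − 28 = 0
n=59: ⌈(60·63+121)/139⌉ − ⌈(59·63+121)/139⌉ = ⌈3901/139⌉ − ⌈3838/139⌉ = 29 − 28 = 1
n=60: ⌈(61·63+121)/139⌉ − ⌈(60·63+121)/139⌉ = ⌈3964/139⌉ − ⌈3901/139⌉ = 29 − 29 = 0
n=61: ⌈(62·63+121)/139⌉ − ⌈(61·63+121)/139⌉ = ⌈4027/139⌉ − ⌈3964/139⌉ = 29 − 29 = 0
n=62: ⌈(63·63+121)/139⌉ − ⌈(62·63+121)/139⌉ = ⌈4090/139⌉ − ⌈4027/139⌉ = 30 − 29 = 1
n=63: ⌈(64·63+121)/139⌉ − ⌈(63·63+121)/139⌉ = ⌈4153/139⌉ − ⌈4090/139⌉ = 30 − 30 = 0


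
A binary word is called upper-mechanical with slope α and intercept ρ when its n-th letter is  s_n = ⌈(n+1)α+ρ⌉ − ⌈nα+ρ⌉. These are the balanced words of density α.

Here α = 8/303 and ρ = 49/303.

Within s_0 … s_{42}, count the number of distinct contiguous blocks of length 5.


6

t_n = ⌈(n·8+49)/303⌉ for n = 0 … 43:
  n=0…9: ⌈49/303⌉=1 ⌈57/303⌉=1 ⌈65/303⌉=1 ⌈73/303⌉=1 ⌈81/303⌉=1 ⌈89/303⌉=1 ⌈97/303⌉=1 ⌈105/303⌉=1 ⌈113/303⌉=1 ⌈121/303⌉=1
  n=10…19: ⌈129/303⌉=1 ⌈137/303⌉=1 ⌈145/303⌉=1 ⌈153/303⌉=1 ⌈161/303⌉=1 ⌈169/303⌉=1 ⌈177/303⌉=1 ⌈185/303⌉=1 ⌈193/303⌉=1 ⌈201/303⌉=1
  n=20…29: ⌈209/303⌉=1 ⌈217/303⌉=1 ⌈225/303⌉=1 ⌈233/303⌉=1 ⌈241/303⌉=1 ⌈249/303⌉=1 ⌈257/303⌉=1 ⌈265/303⌉=1 ⌈273/303⌉=1 ⌈281/303⌉=1
  n=30…39: ⌈289/303⌉=1 ⌈297/303⌉=1 ⌈305/303⌉=2 ⌈313/303⌉=2 ⌈321/303⌉=2 ⌈329/303⌉=2 ⌈337/303⌉=2 ⌈345/303⌉=2 ⌈353/303⌉=2 ⌈361/303⌉=2
  n=40…43: ⌈369/303⌉=2 ⌈377/303⌉=2 ⌈385/303⌉=2 ⌈393/303⌉=2
s_n = t_(n+1) − t_n for n = 0 … 42 gives
prefix = 0000000000000000000000000000000100000000000
slide a length-5 window over [0..4] … [38..42] (39 windows); first occurrence of each distinct factor:
  [  0..  4] 00000
  [ 27.. 31] 00001
  [ 28.. 32] 00010
  [ 29.. 33] 00100
  [ 30.. 34] 01000
  [ 31.. 35] 10000
  (the other 33 windows repeat one of these)
distinct factors: {00000, 00001, 00010, 00100, 01000, 10000}
count = 6  (Sturmian bound for length 5 is 6)


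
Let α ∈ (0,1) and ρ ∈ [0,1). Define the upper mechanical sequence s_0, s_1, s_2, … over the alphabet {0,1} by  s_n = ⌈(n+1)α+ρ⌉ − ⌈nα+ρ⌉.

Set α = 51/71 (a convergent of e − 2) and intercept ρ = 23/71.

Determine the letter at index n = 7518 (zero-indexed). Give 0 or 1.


(n+1)α + ρ = (7519·51 + 23) / 71 = 383492/71
nα + ρ     = (7518·51 + 23) / 71 = 383441/71
⌈383492/71⌉ = 5402,  ⌈383441/71⌉ = 5401
s_{7518} = 5402 − 5401 = 1

1


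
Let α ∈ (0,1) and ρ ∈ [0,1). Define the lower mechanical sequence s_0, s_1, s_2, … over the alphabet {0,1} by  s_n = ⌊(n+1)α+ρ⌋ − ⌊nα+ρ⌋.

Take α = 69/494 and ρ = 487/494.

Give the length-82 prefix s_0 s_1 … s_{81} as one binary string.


1000000100000010000001000000100000010000000100000010000001000000100000010000001000

n=0: ⌊(1·69+487)/494⌋ − ⌊(0·69+487)/494⌋ = ⌊556/494⌋ − ⌊487/494⌋ = 1 − 0 = 1
n=1: ⌊(2·69+487)/494⌋ − ⌊(1·69+487)/494⌋ = ⌊625/494⌋ − ⌊556/494⌋ = 1 − 1 = 0
n=2: ⌊(3·69+487)/494⌋ − ⌊(2·69+487)/494⌋ = ⌊694/494⌋ − ⌊625/494⌋ = 1 − 1 = 0
n=3: ⌊(4·69+487)/494⌋ − ⌊(3·69+487)/494⌋ = ⌊763/494⌋ − ⌊694/494⌋ = 1 − 1 = 0
n=4: ⌊(5·69+487)/494⌋ − ⌊(4·69+487)/494⌋ = ⌊832/494⌋ − ⌊763/494⌋ = 1 − 1 = 0
n=5: ⌊(6·69+487)/494⌋ − ⌊(5·69+487)/494⌋ = ⌊901/494⌋ − ⌊832/494⌋ = 1 − 1 = 0
n=6: ⌊(7·69+487)/494⌋ − ⌊(6·69+487)/494⌋ = ⌊970/494⌋ − ⌊901/494⌋ = 1 − 1 = 0
n=7: ⌊(8·69+487)/494⌋ − ⌊(7·69+487)/494⌋ = ⌊1039/494⌋ − ⌊970/494⌋ = 2 − 1 = 1
n=8: ⌊(9·69+487)/494⌋ − ⌊(8·69+487)/494⌋ = ⌊1108/494⌋ − ⌊1039/494⌋ = 2 − 2 = 0
n=9: ⌊(10·69+487)/494⌋ − ⌊(9·69+487)/494⌋ = ⌊1177/494⌋ − ⌊1108/494⌋ = 2 − 2 = 0
n=10: ⌊(11·69+487)/494⌋ − ⌊(10·69+487)/494⌋ = ⌊1246/494⌋ − ⌊1177/494⌋ = 2 − 2 = 0
n=11: ⌊(12·69+487)/494⌋ − ⌊(11·69+487)/494⌋ = ⌊1315/494⌋ − ⌊1246/494⌋ = 2 − 2 = 0
n=12: ⌊(13·69+487)/494⌋ − ⌊(12·69+487)/494⌋ = ⌊1384/494⌋ − ⌊1315/494⌋ = 2 − 2 = 0
n=13: ⌊(14·69+487)/494⌋ − ⌊(13·69+487)/494⌋ = ⌊1453/494⌋ − ⌊1384/494⌋ = 2 − 2 = 0
n=14: ⌊(15·69+487)/494⌋ − ⌊(14·69+487)/494⌋ = ⌊1522/494⌋ − ⌊1453/494⌋ = 3 − 2 = 1
n=15: ⌊(16·69+487)/494⌋ − ⌊(15·69+487)/494⌋ = ⌊1591/494⌋ − ⌊1522/494⌋ = 3 − 3 = 0
n=16: ⌊(17·69+487)/494⌋ − ⌊(16·69+487)/494⌋ = ⌊1660/494⌋ − ⌊1591/494⌋ = 3 − 3 = 0
n=17: ⌊(18·69+487)/494⌋ − ⌊(17·69+487)/494⌋ = ⌊1729/494⌋ − ⌊1660/494⌋ = 3 − 3 = 0
n=18: ⌊(19·69+487)/494⌋ − ⌊(18·69+487)/494⌋ = ⌊1798/494⌋ − ⌊1729/494⌋ = 3 − 3 = 0
n=19: ⌊(20·69+487)/494⌋ − ⌊(19·69+487)/494⌋ = ⌊1867/494⌋ − ⌊1798/494⌋ = 3 − 3 = 0
n=20: ⌊(21·69+487)/494⌋ − ⌊(20·69+487)/494⌋ = ⌊1936/494⌋ − ⌊1867/494⌋ = 3 − 3 = 0
n=21: ⌊(22·69+487)/494⌋ − ⌊(21·69+487)/494⌋ = ⌊2005/494⌋ − ⌊1936/494⌋ = 4 − 3 = 1
n=22: ⌊(23·69+487)/494⌋ − ⌊(22·69+487)/494⌋ = ⌊2074/494⌋ − ⌊2005/494⌋ = 4 − 4 = 0
n=23: ⌊(24·69+487)/494⌋ − ⌊(23·69+487)/494⌋ = ⌊2143/494⌋ − ⌊2074/494⌋ = 4 − 4 = 0
n=24: ⌊(25·69+487)/494⌋ − ⌊(24·69+487)/494⌋ = ⌊2212/494⌋ − ⌊2143/494⌋ = 4 − 4 = 0
n=25: ⌊(26·69+487)/494⌋ − ⌊(25·69+487)/494⌋ = ⌊2281/494⌋ − ⌊2212/494⌋ = 4 − 4 = 0
n=26: ⌊(27·69+487)/494⌋ − ⌊(26·69+487)/494⌋ = ⌊2350/494⌋ − ⌊2281/494⌋ = 4 − 4 = 0
n=27: ⌊(28·69+487)/494⌋ − ⌊(27·69+487)/494⌋ = ⌊2419/494⌋ − ⌊2350/494⌋ = 4 − 4 = 0
n=28: ⌊(29·69+487)/494⌋ − ⌊(28·69+487)/494⌋ = ⌊2488/494⌋ − ⌊2419/494⌋ = 5 − 4 = 1
n=29: ⌊(30·69+487)/494⌋ − ⌊(29·69+487)/494⌋ = ⌊2557/494⌋ − ⌊2488/494⌋ = 5 − 5 = 0
n=30: ⌊(31·69+487)/494⌋ − ⌊(30·69+487)/494⌋ = ⌊2626/494⌋ − ⌊2557/494⌋ = 5 − 5 = 0
n=31: ⌊(32·69+487)/494⌋ − ⌊(31·69+487)/494⌋ = ⌊2695/494⌋ − ⌊2626/494⌋ = 5 − 5 = 0
n=32: ⌊(33·69+487)/494⌋ − ⌊(32·69+487)/494⌋ = ⌊2764/494⌋ − ⌊2695/494⌋ = 5 − 5 = 0
n=33: ⌊(34·69+487)/494⌋ − ⌊(33·69+487)/494⌋ = ⌊2833/494⌋ − ⌊2764/494⌋ = 5 − 5 = 0
n=34: ⌊(35·69+487)/494⌋ − ⌊(34·69+487)/494⌋ = ⌊2902/494⌋ − ⌊2833/494⌋ = 5 − 5 = 0
n=35: ⌊(36·69+487)/494⌋ − ⌊(35·69+487)/494⌋ = ⌊2971/494⌋ − ⌊2902/494⌋ = 6 − 5 = 1
n=36: ⌊(37·69+487)/494⌋ − ⌊(36·69+487)/494⌋ = ⌊3040/494⌋ − ⌊2971/494⌋ = 6 − 6 = 0
n=37: ⌊(38·69+487)/494⌋ − ⌊(37·69+487)/494⌋ = ⌊3109/494⌋ − ⌊3040/494⌋ = 6 − 6 = 0
n=38: ⌊(39·69+487)/494⌋ − ⌊(38·69+487)/494⌋ = ⌊3178/494⌋ − ⌊3109/494⌋ = 6 − 6 = 0
n=39: ⌊(40·69+487)/494⌋ − ⌊(39·69+487)/494⌋ = ⌊3247/494⌋ − ⌊3178/494⌋ = 6 − 6 = 0
n=40: ⌊(41·69+487)/494⌋ − ⌊(40·69+487)/494⌋ = ⌊3316/494⌋ − ⌊3247/494⌋ = 6 − 6 = 0
n=41: ⌊(42·69+487)/494⌋ − ⌊(41·69+487)/494⌋ = ⌊3385/494⌋ − ⌊3316/494⌋ = 6 − 6 = 0
n=42: ⌊(43·69+487)/494⌋ − ⌊(42·69+487)/494⌋ = ⌊3454/494⌋ − ⌊3385/494⌋ = 6 − 6 = 0
n=43: ⌊(44·69+487)/494⌋ − ⌊(43·69+487)/494⌋ = ⌊3523/494⌋ − ⌊3454/494⌋ = 7 − 6 = 1
n=44: ⌊(45·69+487)/494⌋ − ⌊(44·69+487)/494⌋ = ⌊3592/494⌋ − ⌊3523/494⌋ = 7 − 7 = 0
n=45: ⌊(46·69+487)/494⌋ − ⌊(45·69+487)/494⌋ = ⌊3661/494⌋ − ⌊3592/494⌋ = 7 − 7 = 0
n=46: ⌊(47·69+487)/494⌋ − ⌊(46·69+487)/494⌋ = ⌊3730/494⌋ − ⌊3661/494⌋ = 7 − 7 = 0
n=47: ⌊(48·69+487)/494⌋ − ⌊(47·69+487)/494⌋ = ⌊3799/494⌋ − ⌊3730/494⌋ = 7 − 7 = 0
n=48: ⌊(49·69+487)/494⌋ − ⌊(48·69+487)/494⌋ = ⌊3868/494⌋ − ⌊3799/494⌋ = 7 − 7 = 0
n=49: ⌊(50·69+487)/494⌋ − ⌊(49·69+487)/494⌋ = ⌊3937/494⌋ − ⌊3868/494⌋ = 7 − 7 = 0
n=50: ⌊(51·69+487)/494⌋ − ⌊(50·69+487)/494⌋ = ⌊4006/494⌋ − ⌊3937/494⌋ = 8 − 7 = 1
n=51: ⌊(52·69+487)/494⌋ − ⌊(51·69+487)/494⌋ = ⌊4075/494⌋ − ⌊4006/494⌋ = 8 − 8 = 0
n=52: ⌊(53·69+487)/494⌋ − ⌊(52·69+487)/494⌋ = ⌊4144/494⌋ − ⌊4075/494⌋ = 8 − 8 = 0
n=53: ⌊(54·69+487)/494⌋ − ⌊(53·69+487)/494⌋ = ⌊4213/494⌋ − ⌊4144/494⌋ = 8 − 8 = 0
n=54: ⌊(55·69+487)/494⌋ − ⌊(54·69+487)/494⌋ = ⌊4282/494⌋ − ⌊4213/494⌋ = 8 − 8 = 0
n=55: ⌊(56·69+487)/494⌋ − ⌊(55·69+487)/494⌋ = ⌊4351/494⌋ − ⌊4282/494⌋ = 8 − 8 = 0
n=56: ⌊(57·69+487)/494⌋ − ⌊(56·69+487)/494⌋ = ⌊4420/494⌋ − ⌊4351/494⌋ = 8 − 8 = 0
n=57: ⌊(58·69+487)/494⌋ − ⌊(57·69+487)/494⌋ = ⌊4489/494⌋ − ⌊4420/494⌋ = 9 − 8 = 1
n=58: ⌊(59·69+487)/494⌋ − ⌊(58·69+487)/494⌋ = ⌊4558/494⌋ − ⌊4489/494⌋ = 9 − 9 = 0
n=59: ⌊(60·69+487)/494⌋ − ⌊(59·69+487)/494⌋ = ⌊4627/494⌋ − ⌊4558/494⌋ = 9 − 9 = 0
n=60: ⌊(61·69+487)/494⌋ − ⌊(60·69+487)/494⌋ = ⌊4696/494⌋ − ⌊4627/494⌋ = 9 − 9 = 0
n=61: ⌊(62·69+487)/494⌋ − ⌊(61·69+487)/494⌋ = ⌊4765/494⌋ − ⌊4696/494⌋ = 9 − 9 = 0
n=62: ⌊(63·69+487)/494⌋ − ⌊(62·69+487)/494⌋ = ⌊4834/494⌋ − ⌊4765/494⌋ = 9 − 9 = 0
n=63: ⌊(64·69+487)/494⌋ − ⌊(63·69+487)/494⌋ = ⌊4903/494⌋ − ⌊4834/494⌋ = 9 − 9 = 0
n=64: ⌊(65·69+487)/494⌋ − ⌊(64·69+487)/494⌋ = ⌊4972/494⌋ − ⌊4903/494⌋ = 10 − 9 = 1
n=65: ⌊(66·69+487)/494⌋ − ⌊(65·69+487)/494⌋ = ⌊5041/494⌋ − ⌊4972/494⌋ = 10 − 10 = 0
n=66: ⌊(67·69+487)/494⌋ − ⌊(66·69+487)/494⌋ = ⌊5110/494⌋ − ⌊5041/494⌋ = 10 − 10 = 0
n=67: ⌊(68·69+487)/494⌋ − ⌊(67·69+487)/494⌋ = ⌊5179/494⌋ − ⌊5110/494⌋ = 10 − 10 = 0
n=68: ⌊(69·69+487)/494⌋ − ⌊(68·69+487)/494⌋ = ⌊5248/494⌋ − ⌊5179/494⌋ = 10 − 10 = 0
n=69: ⌊(70·69+487)/494⌋ − ⌊(69·69+487)/494⌋ = ⌊5317/494⌋ − ⌊5248/494⌋ = 10 − 10 = 0
n=70: ⌊(71·69+487)/494⌋ − ⌊(70·69+487)/494⌋ = ⌊5386/494⌋ − ⌊5317/494⌋ = 10 − 10 = 0
n=71: ⌊(72·69+487)/494⌋ − ⌊(71·69+487)/494⌋ = ⌊5455/494⌋ − ⌊5386/494⌋ = 11 − 10 = 1
n=72: ⌊(73·69+487)/494⌋ − ⌊(72·69+487)/494⌋ = ⌊5524/494⌋ − ⌊5455/494⌋ = 11 − 11 = 0
n=73: ⌊(74·69+487)/494⌋ − ⌊(73·69+487)/494⌋ = ⌊5593/494⌋ − ⌊5524/494⌋ = 11 − 11 = 0
n=74: ⌊(75·69+487)/494⌋ − ⌊(74·69+487)/494⌋ = ⌊5662/494⌋ − ⌊5593/494⌋ = 11 − 11 = 0
n=75: ⌊(76·69+487)/494⌋ − ⌊(75·69+487)/494⌋ = ⌊5731/494⌋ − ⌊5662/494⌋ = 11 − 11 = 0
n=76: ⌊(77·69+487)/494⌋ − ⌊(76·69+487)/494⌋ = ⌊5800/494⌋ − ⌊5731/494⌋ = 11 − 11 = 0
n=77: ⌊(78·69+487)/494⌋ − ⌊(77·69+487)/494⌋ = ⌊5869/494⌋ − ⌊5800/494⌋ = 11 − 11 = 0
n=78: ⌊(79·69+487)/494⌋ − ⌊(78·69+487)/494⌋ = ⌊5938/494⌋ − ⌊5869/494⌋ = 12 − 11 = 1
n=79: ⌊(80·69+487)/494⌋ − ⌊(79·69+487)/494⌋ = ⌊6007/494⌋ − ⌊5938/494⌋ = 12 − 12 = 0
n=80: ⌊(81·69+487)/494⌋ − ⌊(80·69+487)/494⌋ = ⌊6076/494⌋ − ⌊6007/494⌋ = 12 − 12 = 0
n=81: ⌊(82·69+487)/494⌋ − ⌊(81·69+487)/494⌋ = ⌊6145/494⌋ − ⌊6076/494⌋ = 12 − 12 = 0


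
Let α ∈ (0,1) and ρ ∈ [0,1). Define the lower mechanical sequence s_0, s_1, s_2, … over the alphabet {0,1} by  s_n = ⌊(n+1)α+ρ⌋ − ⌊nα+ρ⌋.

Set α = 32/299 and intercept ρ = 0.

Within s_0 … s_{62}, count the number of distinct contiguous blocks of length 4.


5

t_n = ⌊(n·32)/299⌋ for n = 0 … 63:
  n=0…9: ⌊0/299⌋=0 ⌊32/299⌋=0 ⌊64/299⌋=0 ⌊96/299⌋=0 ⌊128/299⌋=0 ⌊160/299⌋=0 ⌊192/299⌋=0 ⌊224/299⌋=0 ⌊256/299⌋=0 ⌊288/299⌋=0
  n=10…19: ⌊320/299⌋=1 ⌊352/299⌋=1 ⌊384/299⌋=1 ⌊416/299⌋=1 ⌊448/299⌋=1 ⌊480/299⌋=1 ⌊512/299⌋=1 ⌊544/299⌋=1 ⌊576/299⌋=1 ⌊608/299⌋=2
  n=20…29: ⌊640/299⌋=2 ⌊672/299⌋=2 ⌊704/299⌋=2 ⌊736/299⌋=2 ⌊768/299⌋=2 ⌊800/299⌋=2 ⌊832/299⌋=2 ⌊864/299⌋=2 ⌊896/299⌋=2 ⌊928/299⌋=3
  n=30…39: ⌊960/299⌋=3 ⌊992/299⌋=3 ⌊1024/299⌋=3 ⌊1056/299⌋=3 ⌊1088/299⌋=3 ⌊1120/299⌋=3 ⌊1152/299⌋=3 ⌊1184/299⌋=3 ⌊1216/299⌋=4 ⌊1248/299⌋=4
  n=40…49: ⌊1280/299⌋=4 ⌊1312/299⌋=4 ⌊1344/299⌋=4 ⌊1376/299⌋=4 ⌊1408/299⌋=4 ⌊1440/299⌋=4 ⌊1472/299⌋=4 ⌊1504/299⌋=5 ⌊1536/299⌋=5 ⌊1568/299⌋=5
  n=50…59: ⌊1600/299⌋=5 ⌊1632/299⌋=5 ⌊1664/299⌋=5 ⌊1696/299⌋=5 ⌊1728/299⌋=5 ⌊1760/299⌋=5 ⌊1792/299⌋=5 ⌊1824/299⌋=6 ⌊1856/299⌋=6 ⌊1888/299⌋=6
  n=60…63: ⌊1920/299⌋=6 ⌊1952/299⌋=6 ⌊1984/299⌋=6 ⌊2016/299⌋=6
s_n = t_(n+1) − t_n for n = 0 … 62 gives
prefix = 000000000100000000100000000010000000010000000010000000001000000
slide a length-4 window over [0..3] … [59..62] (60 windows); first occurrence of each distinct factor:
  [  0..  3] 0000
  [  6..  9] 0001
  [  7.. 10] 0010
  [  8.. 11] 0100
  [  9.. 12] 1000
  (the other 55 windows repeat one of these)
distinct factors: {0000, 0001, 0010, 0100, 1000}
count = 5  (Sturmian bound for length 4 is 5)


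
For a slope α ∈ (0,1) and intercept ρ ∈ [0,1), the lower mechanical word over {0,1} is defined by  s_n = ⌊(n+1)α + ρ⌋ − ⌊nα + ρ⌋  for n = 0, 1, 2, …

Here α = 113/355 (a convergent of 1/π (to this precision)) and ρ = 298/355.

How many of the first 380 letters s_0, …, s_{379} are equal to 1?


121

#1s = Σ_{n=0}^{379} s_n = Σ_{n=0}^{379} (⌊(n+1)α+ρ⌋ − ⌊nα+ρ⌋)
the sum telescopes: every ⌊nα+ρ⌋ with 0 < n < 380 appears once with + and once with −, leaving ⌊380α+ρ⌋ − ⌊0·α+ρ⌋
380α + ρ = (380·113 + 298) / 355 = 43238/355
ρ = 298/355
⌊43238/355⌋ = 121,  ⌊298/355⌋ = 0
#1s = 121 − 0 = 121


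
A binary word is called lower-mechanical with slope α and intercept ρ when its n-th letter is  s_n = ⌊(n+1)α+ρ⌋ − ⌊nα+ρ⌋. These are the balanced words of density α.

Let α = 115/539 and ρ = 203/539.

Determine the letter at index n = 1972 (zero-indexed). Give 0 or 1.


(n+1)α + ρ = (1973·115 + 203) / 539 = 227098/539
nα + ρ     = (1972·115 + 203) / 539 = 226983/539
⌊227098/539⌋ = 421,  ⌊226983/539⌋ = 421
s_{1972} = 421 − 421 = 0

0


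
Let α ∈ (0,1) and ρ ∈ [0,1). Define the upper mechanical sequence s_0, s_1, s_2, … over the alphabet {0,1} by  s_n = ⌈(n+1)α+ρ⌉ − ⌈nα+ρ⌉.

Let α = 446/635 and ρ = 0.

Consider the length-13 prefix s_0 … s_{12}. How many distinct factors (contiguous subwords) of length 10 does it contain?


4

t_n = ⌈(n·446)/635⌉ for n = 0 … 13:
  n=0…9: ⌈0/635⌉=0 ⌈446/635⌉=1 ⌈892/635⌉=2 ⌈1338/635⌉=3 ⌈1784/635⌉=3 ⌈2230/635⌉=4 ⌈2676/635⌉=5 ⌈3122/635⌉=5 ⌈3568/635⌉=6 ⌈4014/635⌉=7
  n=10…13: ⌈4460/635⌉=8 ⌈4906/635⌉=8 ⌈5352/635⌉=9 ⌈5798/635⌉=10
s_n = t_(n+1) − t_n for n = 0 … 12 gives
prefix = 1110110111011
slide a length-10 window over [0..9] … [3..12] (4 windows); first occurrence of each distinct factor:
  [  0..  9] 1110110111
  [  1.. 10] 1101101110
  [  2.. 11] 1011011101
  [  3.. 12] 0110111011
distinct factors: {0110111011, 1011011101, 1101101110, 1110110111}
count = 4  (Sturmian bound for length 10 is 11)


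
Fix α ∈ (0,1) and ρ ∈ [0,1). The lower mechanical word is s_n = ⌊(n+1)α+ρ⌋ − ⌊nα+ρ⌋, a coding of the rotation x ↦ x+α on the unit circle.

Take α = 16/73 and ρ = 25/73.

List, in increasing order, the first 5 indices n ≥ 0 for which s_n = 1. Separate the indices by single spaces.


n=0: ⌊41/73⌋−⌊25/73⌋ = 0−0 = 0
n=1: ⌊57/73⌋−⌊41/73⌋ = 0−0 = 0
n=2: ⌊73/73⌋−⌊57/73⌋ = 1−0 = 1  ← one
n=3: ⌊89/73⌋−⌊73/73⌋ = 1−1 = 0
n=4: ⌊105/73⌋−⌊89/73⌋ = 1−1 = 0
n=5: ⌊121/73⌋−⌊105/73⌋ = 1−1 = 0
n=6: ⌊137/73⌋−⌊121/73⌋ = 1−1 = 0
n=7: ⌊153/73⌋−⌊137/73⌋ = 2−1 = 1  ← one
n=8: ⌊169/73⌋−⌊153/73⌋ = 2−2 = 0
n=9: ⌊185/73⌋−⌊169/73⌋ = 2−2 = 0
n=10: ⌊201/73⌋−⌊185/73⌋ = 2−2 = 0
n=11: ⌊217/73⌋−⌊201/73⌋ = 2−2 = 0
n=12: ⌊233/73⌋−⌊217/73⌋ = 3−2 = 1  ← one
n=13: ⌊249/73⌋−⌊233/73⌋ = 3−3 = 0
n=14: ⌊265/73⌋−⌊249/73⌋ = 3−3 = 0
n=15: ⌊281/73⌋−⌊265/73⌋ = 3−3 = 0
n=16: ⌊297/73⌋−⌊281/73⌋ = 4−3 = 1  ← one
n=17: ⌊313/73⌋−⌊297/73⌋ = 4−4 = 0
n=18: ⌊329/73⌋−⌊313/73⌋ = 4−4 = 0
n=19: ⌊345/73⌋−⌊329/73⌋ = 4−4 = 0
n=20: ⌊361/73⌋−⌊345/73⌋ = 4−4 = 0
n=21: ⌊377/73⌋−⌊361/73⌋ = 5−4 = 1  ← one
positions of the first 5 ones: 2 7 12 16 21

2 7 12 16 21


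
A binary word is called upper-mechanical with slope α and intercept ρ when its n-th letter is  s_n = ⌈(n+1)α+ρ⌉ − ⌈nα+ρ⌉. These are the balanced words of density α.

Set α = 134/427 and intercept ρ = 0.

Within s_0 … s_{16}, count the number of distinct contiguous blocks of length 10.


t_n = ⌈(n·134)/427⌉ for n = 0 … 17:
  n=0…9: ⌈0/427⌉=0 ⌈134/427⌉=1 ⌈268/427⌉=1 ⌈402/427⌉=1 ⌈536/427⌉=2 ⌈670/427⌉=2 ⌈804/427⌉=2 ⌈938/427⌉=3 ⌈1072/427⌉=3 ⌈1206/427⌉=3
  n=10…17: ⌈1340/427⌉=4 ⌈1474/427⌉=4 ⌈1608/427⌉=4 ⌈1742/427⌉=5 ⌈1876/427⌉=5 ⌈2010/427⌉=5 ⌈2144/427⌉=6 ⌈2278/427⌉=6
s_n = t_(n+1) − t_n for n = 0 … 16 gives
prefix = 10010010010010010
slide a length-10 window over [0..9] … [7..16] (8 windows); first occurrence of each distinct factor:
  [  0..  9] 1001001001
  [  1.. 10] 0010010010
  [  2.. 11] 0100100100
  (the other 5 windows repeat one of these)
distinct factors: {0010010010, 0100100100, 1001001001}
count = 3  (Sturmian bound for length 10 is 11)

3


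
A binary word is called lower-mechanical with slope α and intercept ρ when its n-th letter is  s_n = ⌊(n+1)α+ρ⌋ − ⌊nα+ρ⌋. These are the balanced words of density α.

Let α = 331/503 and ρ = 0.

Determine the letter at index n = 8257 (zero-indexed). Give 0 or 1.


(n+1)α + ρ = (8258·331) / 503 = 2733398/503
nα + ρ     = (8257·331) / 503 = 2733067/503
⌊2733398/503⌋ = 5434,  ⌊2733067/503⌋ = 5433
s_{8257} = 5434 − 5433 = 1

1


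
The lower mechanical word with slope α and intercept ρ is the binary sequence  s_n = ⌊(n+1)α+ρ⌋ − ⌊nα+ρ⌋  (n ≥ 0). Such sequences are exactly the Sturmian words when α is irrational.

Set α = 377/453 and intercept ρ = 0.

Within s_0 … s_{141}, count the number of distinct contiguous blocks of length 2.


t_n = ⌊(n·377)/453⌋ for n = 0 … 142:
  n=0…9: ⌊0/453⌋=0 ⌊377/453⌋=0 ⌊754/453⌋=1 ⌊1131/453⌋=2 ⌊1508/453⌋=3 ⌊1885/453⌋=4 ⌊2262/453⌋=4 ⌊2639/453⌋=5 ⌊3016/453⌋=6 ⌊3393/453⌋=7
  n=10…19: ⌊3770/453⌋=8 ⌊4147/453⌋=9 ⌊4524/453⌋=9 ⌊4901/453⌋=10 ⌊5278/453⌋=11 ⌊5655/453⌋=12 ⌊6032/453⌋=13 ⌊6409/453⌋=14 ⌊6786/453⌋=14 ⌊7163/453⌋=15
  n=20…29: ⌊7540/453⌋=16 ⌊7917/453⌋=17 ⌊8294/453⌋=18 ⌊8671/453⌋=19 ⌊9048/453⌋=19 ⌊9425/453⌋=20 ⌊9802/453⌋=21 ⌊10179/453⌋=22 ⌊10556/453⌋=23 ⌊10933/453⌋=24
  n=30…39: ⌊11310/453⌋=24 ⌊11687/453⌋=25 ⌊12064/453⌋=26 ⌊12441/453⌋=27 ⌊12818/453⌋=28 ⌊13195/453⌋=29 ⌊13572/453⌋=29 ⌊13949/453⌋=30 ⌊14326/453⌋=31 ⌊14703/453⌋=32
  n=40…49: ⌊15080/453⌋=33 ⌊15457/453⌋=34 ⌊15834/453⌋=34 ⌊16211/453⌋=35 ⌊16588/453⌋=36 ⌊16965/453⌋=37 ⌊17342/453⌋=38 ⌊17719/453⌋=39 ⌊18096/453⌋=39 ⌊18473/453⌋=40
  n=50…59: ⌊18850/453⌋=41 ⌊19227/453⌋=42 ⌊19604/453⌋=43 ⌊19981/453⌋=44 ⌊20358/453⌋=44 ⌊20735/453⌋=45 ⌊21112/453⌋=46 ⌊21489/453⌋=47 ⌊21866/453⌋=48 ⌊22243/453⌋=49
  n=60…69: ⌊22620/453⌋=49 ⌊22997/453⌋=50 ⌊23374/453⌋=51 ⌊23751/453⌋=52 ⌊24128/453⌋=53 ⌊24505/453⌋=54 ⌊24882/453⌋=54 ⌊25259/453⌋=55 ⌊25636/453⌋=56 ⌊26013/453⌋=57
  n=70…79: ⌊26390/453⌋=58 ⌊26767/453⌋=59 ⌊27144/453⌋=59 ⌊27521/453⌋=60 ⌊27898/453⌋=61 ⌊28275/453⌋=62 ⌊28652/453⌋=63 ⌊29029/453⌋=64 ⌊29406/453⌋=64 ⌊29783/453⌋=65
  n=80…89: ⌊30160/453⌋=66 ⌊30537/453⌋=67 ⌊30914/453⌋=68 ⌊31291/453⌋=69 ⌊31668/453⌋=69 ⌊32045/453⌋=70 ⌊32422/453⌋=71 ⌊32799/453⌋=72 ⌊33176/453⌋=73 ⌊33553/453⌋=74
  n=90…99: ⌊33930/453⌋=74 ⌊34307/453⌋=75 ⌊34684/453⌋=76 ⌊35061/453⌋=77 ⌊35438/453⌋=78 ⌊35815/453⌋=79 ⌊36192/453⌋=79 ⌊36569/453⌋=80 ⌊36946/453⌋=81 ⌊37323/453⌋=82
  n=100…109: ⌊37700/453⌋=83 ⌊38077/453⌋=84 ⌊38454/453⌋=84 ⌊38831/453⌋=85 ⌊39208/453⌋=86 ⌊39585/453⌋=87 ⌊39962/453⌋=88 ⌊40339/453⌋=89 ⌊40716/453⌋=89 ⌊41093/453⌋=90
  n=110…119: ⌊41470/453⌋=91 ⌊41847/453⌋=92 ⌊42224/453⌋=93 ⌊42601/453⌋=94 ⌊42978/453⌋=94 ⌊43355/453⌋=95 ⌊43732/453⌋=96 ⌊44109/453⌋=97 ⌊44486/453⌋=98 ⌊44863/453⌋=99
  n=120…129: ⌊45240/453⌋=99 ⌊45617/453⌋=100 ⌊45994/453⌋=101 ⌊46371/453⌋=102 ⌊46748/453⌋=103 ⌊47125/453⌋=104 ⌊47502/453⌋=104 ⌊47879/453⌋=105 ⌊48256/453⌋=106 ⌊48633/453⌋=107
  n=130…139: ⌊49010/453⌋=108 ⌊49387/453⌋=109 ⌊49764/453⌋=109 ⌊50141/453⌋=110 ⌊50518/453⌋=111 ⌊50895/453⌋=112 ⌊51272/453⌋=113 ⌊51649/453⌋=114 ⌊52026/453⌋=114 ⌊52403/453⌋=115
  n=140…142: ⌊52780/453⌋=116 ⌊53157/453⌋=117 ⌊53534/453⌋=118
s_n = t_(n+1) − t_n for n = 0 … 141 gives
prefix = 0111101111101111101111101111101111101111101111101111101111101111101111101111101111101111101111101111101111101111101111101111101111101111101111
slide a length-2 window over [0..1] … [140..141] (141 windows); first occurrence of each distinct factor:
  [  0..  1] 01
  [  1..  2] 11
  [  4..  5] 10
  (the other 138 windows repeat one of these)
distinct factors: {01, 10, 11}
count = 3  (Sturmian bound for length 2 is 3)

3
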